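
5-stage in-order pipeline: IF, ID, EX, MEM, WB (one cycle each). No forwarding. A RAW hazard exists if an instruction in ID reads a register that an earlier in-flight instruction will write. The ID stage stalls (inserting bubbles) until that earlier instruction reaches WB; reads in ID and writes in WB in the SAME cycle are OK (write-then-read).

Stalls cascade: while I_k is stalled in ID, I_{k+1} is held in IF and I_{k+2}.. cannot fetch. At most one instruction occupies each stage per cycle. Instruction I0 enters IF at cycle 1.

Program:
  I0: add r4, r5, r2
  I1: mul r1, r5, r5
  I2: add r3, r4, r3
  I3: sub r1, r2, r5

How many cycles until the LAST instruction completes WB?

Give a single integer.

Answer: 9

Derivation:
I0 add r4 <- r5,r2: IF@1 ID@2 stall=0 (-) EX@3 MEM@4 WB@5
I1 mul r1 <- r5,r5: IF@2 ID@3 stall=0 (-) EX@4 MEM@5 WB@6
I2 add r3 <- r4,r3: IF@3 ID@4 stall=1 (RAW on I0.r4 (WB@5)) EX@6 MEM@7 WB@8
I3 sub r1 <- r2,r5: IF@4 ID@6 stall=0 (-) EX@7 MEM@8 WB@9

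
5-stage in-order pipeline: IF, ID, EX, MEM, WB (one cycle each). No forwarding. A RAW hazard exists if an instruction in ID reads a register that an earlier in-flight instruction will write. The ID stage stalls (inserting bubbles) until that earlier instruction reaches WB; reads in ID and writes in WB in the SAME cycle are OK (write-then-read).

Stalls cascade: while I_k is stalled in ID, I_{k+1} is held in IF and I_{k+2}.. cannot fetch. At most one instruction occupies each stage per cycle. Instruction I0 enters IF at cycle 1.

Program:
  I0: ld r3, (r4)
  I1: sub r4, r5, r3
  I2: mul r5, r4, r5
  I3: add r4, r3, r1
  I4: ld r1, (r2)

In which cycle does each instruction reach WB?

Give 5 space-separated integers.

I0 ld r3 <- r4: IF@1 ID@2 stall=0 (-) EX@3 MEM@4 WB@5
I1 sub r4 <- r5,r3: IF@2 ID@3 stall=2 (RAW on I0.r3 (WB@5)) EX@6 MEM@7 WB@8
I2 mul r5 <- r4,r5: IF@3 ID@6 stall=2 (RAW on I1.r4 (WB@8)) EX@9 MEM@10 WB@11
I3 add r4 <- r3,r1: IF@6 ID@9 stall=0 (-) EX@10 MEM@11 WB@12
I4 ld r1 <- r2: IF@9 ID@10 stall=0 (-) EX@11 MEM@12 WB@13

Answer: 5 8 11 12 13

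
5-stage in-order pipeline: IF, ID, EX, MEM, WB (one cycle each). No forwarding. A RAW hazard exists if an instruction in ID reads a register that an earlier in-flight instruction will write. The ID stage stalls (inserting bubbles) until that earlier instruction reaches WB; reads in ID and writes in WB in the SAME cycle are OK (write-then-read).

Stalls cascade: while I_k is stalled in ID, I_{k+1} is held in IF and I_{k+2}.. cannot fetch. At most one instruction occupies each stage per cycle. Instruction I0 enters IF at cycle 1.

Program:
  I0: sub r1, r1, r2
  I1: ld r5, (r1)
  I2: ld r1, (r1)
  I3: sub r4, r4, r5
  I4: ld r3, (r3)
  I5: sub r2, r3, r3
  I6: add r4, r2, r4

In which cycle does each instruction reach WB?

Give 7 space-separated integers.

Answer: 5 8 9 11 12 15 18

Derivation:
I0 sub r1 <- r1,r2: IF@1 ID@2 stall=0 (-) EX@3 MEM@4 WB@5
I1 ld r5 <- r1: IF@2 ID@3 stall=2 (RAW on I0.r1 (WB@5)) EX@6 MEM@7 WB@8
I2 ld r1 <- r1: IF@3 ID@6 stall=0 (-) EX@7 MEM@8 WB@9
I3 sub r4 <- r4,r5: IF@6 ID@7 stall=1 (RAW on I1.r5 (WB@8)) EX@9 MEM@10 WB@11
I4 ld r3 <- r3: IF@7 ID@9 stall=0 (-) EX@10 MEM@11 WB@12
I5 sub r2 <- r3,r3: IF@9 ID@10 stall=2 (RAW on I4.r3 (WB@12)) EX@13 MEM@14 WB@15
I6 add r4 <- r2,r4: IF@10 ID@13 stall=2 (RAW on I5.r2 (WB@15)) EX@16 MEM@17 WB@18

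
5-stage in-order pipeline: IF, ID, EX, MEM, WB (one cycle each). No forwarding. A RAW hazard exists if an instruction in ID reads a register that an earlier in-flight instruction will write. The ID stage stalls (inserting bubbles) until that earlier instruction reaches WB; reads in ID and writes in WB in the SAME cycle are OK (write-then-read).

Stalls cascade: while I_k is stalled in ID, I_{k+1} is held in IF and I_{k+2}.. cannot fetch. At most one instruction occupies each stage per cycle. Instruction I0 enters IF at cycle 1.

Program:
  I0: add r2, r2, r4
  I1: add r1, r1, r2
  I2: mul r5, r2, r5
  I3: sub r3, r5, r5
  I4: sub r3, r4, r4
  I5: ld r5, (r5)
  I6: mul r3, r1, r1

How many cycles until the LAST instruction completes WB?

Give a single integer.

Answer: 15

Derivation:
I0 add r2 <- r2,r4: IF@1 ID@2 stall=0 (-) EX@3 MEM@4 WB@5
I1 add r1 <- r1,r2: IF@2 ID@3 stall=2 (RAW on I0.r2 (WB@5)) EX@6 MEM@7 WB@8
I2 mul r5 <- r2,r5: IF@3 ID@6 stall=0 (-) EX@7 MEM@8 WB@9
I3 sub r3 <- r5,r5: IF@6 ID@7 stall=2 (RAW on I2.r5 (WB@9)) EX@10 MEM@11 WB@12
I4 sub r3 <- r4,r4: IF@7 ID@10 stall=0 (-) EX@11 MEM@12 WB@13
I5 ld r5 <- r5: IF@10 ID@11 stall=0 (-) EX@12 MEM@13 WB@14
I6 mul r3 <- r1,r1: IF@11 ID@12 stall=0 (-) EX@13 MEM@14 WB@15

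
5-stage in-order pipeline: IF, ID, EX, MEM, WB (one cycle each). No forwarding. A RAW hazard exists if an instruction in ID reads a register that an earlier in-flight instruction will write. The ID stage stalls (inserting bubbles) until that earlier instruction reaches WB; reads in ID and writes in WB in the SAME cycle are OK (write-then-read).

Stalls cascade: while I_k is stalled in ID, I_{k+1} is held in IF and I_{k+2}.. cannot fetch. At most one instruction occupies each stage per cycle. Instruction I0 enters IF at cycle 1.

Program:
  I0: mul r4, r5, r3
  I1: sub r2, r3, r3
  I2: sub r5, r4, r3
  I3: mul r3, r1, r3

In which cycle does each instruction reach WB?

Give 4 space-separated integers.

I0 mul r4 <- r5,r3: IF@1 ID@2 stall=0 (-) EX@3 MEM@4 WB@5
I1 sub r2 <- r3,r3: IF@2 ID@3 stall=0 (-) EX@4 MEM@5 WB@6
I2 sub r5 <- r4,r3: IF@3 ID@4 stall=1 (RAW on I0.r4 (WB@5)) EX@6 MEM@7 WB@8
I3 mul r3 <- r1,r3: IF@4 ID@6 stall=0 (-) EX@7 MEM@8 WB@9

Answer: 5 6 8 9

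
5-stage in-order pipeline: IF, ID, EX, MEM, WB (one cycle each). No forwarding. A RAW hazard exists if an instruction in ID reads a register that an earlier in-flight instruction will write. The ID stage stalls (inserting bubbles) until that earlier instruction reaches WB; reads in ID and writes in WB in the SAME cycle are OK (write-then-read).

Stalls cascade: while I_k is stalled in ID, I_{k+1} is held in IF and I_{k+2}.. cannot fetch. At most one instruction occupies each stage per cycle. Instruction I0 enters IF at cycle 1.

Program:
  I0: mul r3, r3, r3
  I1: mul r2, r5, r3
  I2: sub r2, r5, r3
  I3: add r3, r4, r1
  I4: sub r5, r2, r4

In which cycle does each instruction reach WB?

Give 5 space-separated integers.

Answer: 5 8 9 10 12

Derivation:
I0 mul r3 <- r3,r3: IF@1 ID@2 stall=0 (-) EX@3 MEM@4 WB@5
I1 mul r2 <- r5,r3: IF@2 ID@3 stall=2 (RAW on I0.r3 (WB@5)) EX@6 MEM@7 WB@8
I2 sub r2 <- r5,r3: IF@3 ID@6 stall=0 (-) EX@7 MEM@8 WB@9
I3 add r3 <- r4,r1: IF@6 ID@7 stall=0 (-) EX@8 MEM@9 WB@10
I4 sub r5 <- r2,r4: IF@7 ID@8 stall=1 (RAW on I2.r2 (WB@9)) EX@10 MEM@11 WB@12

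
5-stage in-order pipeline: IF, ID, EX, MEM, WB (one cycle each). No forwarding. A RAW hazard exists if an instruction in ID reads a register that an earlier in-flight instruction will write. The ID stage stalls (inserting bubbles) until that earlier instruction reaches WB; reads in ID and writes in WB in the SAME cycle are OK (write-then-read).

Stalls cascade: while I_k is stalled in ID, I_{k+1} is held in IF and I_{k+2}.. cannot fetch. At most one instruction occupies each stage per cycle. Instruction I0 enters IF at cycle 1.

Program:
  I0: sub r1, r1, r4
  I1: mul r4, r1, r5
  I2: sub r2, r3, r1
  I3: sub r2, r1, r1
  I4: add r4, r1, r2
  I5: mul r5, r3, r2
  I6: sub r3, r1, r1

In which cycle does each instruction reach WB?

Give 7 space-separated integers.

I0 sub r1 <- r1,r4: IF@1 ID@2 stall=0 (-) EX@3 MEM@4 WB@5
I1 mul r4 <- r1,r5: IF@2 ID@3 stall=2 (RAW on I0.r1 (WB@5)) EX@6 MEM@7 WB@8
I2 sub r2 <- r3,r1: IF@3 ID@6 stall=0 (-) EX@7 MEM@8 WB@9
I3 sub r2 <- r1,r1: IF@6 ID@7 stall=0 (-) EX@8 MEM@9 WB@10
I4 add r4 <- r1,r2: IF@7 ID@8 stall=2 (RAW on I3.r2 (WB@10)) EX@11 MEM@12 WB@13
I5 mul r5 <- r3,r2: IF@8 ID@11 stall=0 (-) EX@12 MEM@13 WB@14
I6 sub r3 <- r1,r1: IF@11 ID@12 stall=0 (-) EX@13 MEM@14 WB@15

Answer: 5 8 9 10 13 14 15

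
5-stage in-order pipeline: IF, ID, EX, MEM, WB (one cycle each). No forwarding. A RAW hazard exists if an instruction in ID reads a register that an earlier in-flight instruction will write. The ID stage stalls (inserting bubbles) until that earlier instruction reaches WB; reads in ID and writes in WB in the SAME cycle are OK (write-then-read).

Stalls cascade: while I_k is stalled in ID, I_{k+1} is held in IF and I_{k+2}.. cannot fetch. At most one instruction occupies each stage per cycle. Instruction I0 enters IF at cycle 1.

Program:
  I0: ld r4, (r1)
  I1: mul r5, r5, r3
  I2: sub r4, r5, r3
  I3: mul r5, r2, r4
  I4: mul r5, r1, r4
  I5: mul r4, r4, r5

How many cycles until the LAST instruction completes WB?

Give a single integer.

Answer: 16

Derivation:
I0 ld r4 <- r1: IF@1 ID@2 stall=0 (-) EX@3 MEM@4 WB@5
I1 mul r5 <- r5,r3: IF@2 ID@3 stall=0 (-) EX@4 MEM@5 WB@6
I2 sub r4 <- r5,r3: IF@3 ID@4 stall=2 (RAW on I1.r5 (WB@6)) EX@7 MEM@8 WB@9
I3 mul r5 <- r2,r4: IF@4 ID@7 stall=2 (RAW on I2.r4 (WB@9)) EX@10 MEM@11 WB@12
I4 mul r5 <- r1,r4: IF@7 ID@10 stall=0 (-) EX@11 MEM@12 WB@13
I5 mul r4 <- r4,r5: IF@10 ID@11 stall=2 (RAW on I4.r5 (WB@13)) EX@14 MEM@15 WB@16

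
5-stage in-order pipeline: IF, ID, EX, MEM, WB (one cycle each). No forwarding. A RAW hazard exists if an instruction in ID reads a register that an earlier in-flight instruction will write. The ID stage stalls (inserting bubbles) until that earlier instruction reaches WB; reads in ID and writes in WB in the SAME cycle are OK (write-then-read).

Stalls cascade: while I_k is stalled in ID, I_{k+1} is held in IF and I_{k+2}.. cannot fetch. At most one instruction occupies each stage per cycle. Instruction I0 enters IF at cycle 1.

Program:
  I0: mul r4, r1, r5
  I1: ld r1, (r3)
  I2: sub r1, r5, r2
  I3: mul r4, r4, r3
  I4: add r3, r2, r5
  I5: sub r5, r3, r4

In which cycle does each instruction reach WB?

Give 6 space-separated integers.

I0 mul r4 <- r1,r5: IF@1 ID@2 stall=0 (-) EX@3 MEM@4 WB@5
I1 ld r1 <- r3: IF@2 ID@3 stall=0 (-) EX@4 MEM@5 WB@6
I2 sub r1 <- r5,r2: IF@3 ID@4 stall=0 (-) EX@5 MEM@6 WB@7
I3 mul r4 <- r4,r3: IF@4 ID@5 stall=0 (-) EX@6 MEM@7 WB@8
I4 add r3 <- r2,r5: IF@5 ID@6 stall=0 (-) EX@7 MEM@8 WB@9
I5 sub r5 <- r3,r4: IF@6 ID@7 stall=2 (RAW on I4.r3 (WB@9)) EX@10 MEM@11 WB@12

Answer: 5 6 7 8 9 12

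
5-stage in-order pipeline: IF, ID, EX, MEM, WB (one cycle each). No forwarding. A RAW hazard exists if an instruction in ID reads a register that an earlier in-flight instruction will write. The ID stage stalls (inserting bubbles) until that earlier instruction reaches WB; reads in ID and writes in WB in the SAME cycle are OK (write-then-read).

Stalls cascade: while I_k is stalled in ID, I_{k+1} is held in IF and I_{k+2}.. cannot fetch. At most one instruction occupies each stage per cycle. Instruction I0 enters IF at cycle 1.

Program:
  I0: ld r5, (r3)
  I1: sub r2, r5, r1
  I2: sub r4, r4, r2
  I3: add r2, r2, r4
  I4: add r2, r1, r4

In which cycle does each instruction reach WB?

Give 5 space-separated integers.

I0 ld r5 <- r3: IF@1 ID@2 stall=0 (-) EX@3 MEM@4 WB@5
I1 sub r2 <- r5,r1: IF@2 ID@3 stall=2 (RAW on I0.r5 (WB@5)) EX@6 MEM@7 WB@8
I2 sub r4 <- r4,r2: IF@3 ID@6 stall=2 (RAW on I1.r2 (WB@8)) EX@9 MEM@10 WB@11
I3 add r2 <- r2,r4: IF@6 ID@9 stall=2 (RAW on I2.r4 (WB@11)) EX@12 MEM@13 WB@14
I4 add r2 <- r1,r4: IF@9 ID@12 stall=0 (-) EX@13 MEM@14 WB@15

Answer: 5 8 11 14 15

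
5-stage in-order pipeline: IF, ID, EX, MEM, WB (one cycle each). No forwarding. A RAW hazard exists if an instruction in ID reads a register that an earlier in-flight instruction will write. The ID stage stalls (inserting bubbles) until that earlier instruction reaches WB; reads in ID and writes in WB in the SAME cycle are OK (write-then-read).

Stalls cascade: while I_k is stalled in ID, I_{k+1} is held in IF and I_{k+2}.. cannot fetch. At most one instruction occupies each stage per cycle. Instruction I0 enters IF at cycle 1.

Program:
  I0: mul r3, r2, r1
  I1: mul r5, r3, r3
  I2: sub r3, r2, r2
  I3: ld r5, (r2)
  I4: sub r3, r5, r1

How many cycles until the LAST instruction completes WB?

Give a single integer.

Answer: 13

Derivation:
I0 mul r3 <- r2,r1: IF@1 ID@2 stall=0 (-) EX@3 MEM@4 WB@5
I1 mul r5 <- r3,r3: IF@2 ID@3 stall=2 (RAW on I0.r3 (WB@5)) EX@6 MEM@7 WB@8
I2 sub r3 <- r2,r2: IF@3 ID@6 stall=0 (-) EX@7 MEM@8 WB@9
I3 ld r5 <- r2: IF@6 ID@7 stall=0 (-) EX@8 MEM@9 WB@10
I4 sub r3 <- r5,r1: IF@7 ID@8 stall=2 (RAW on I3.r5 (WB@10)) EX@11 MEM@12 WB@13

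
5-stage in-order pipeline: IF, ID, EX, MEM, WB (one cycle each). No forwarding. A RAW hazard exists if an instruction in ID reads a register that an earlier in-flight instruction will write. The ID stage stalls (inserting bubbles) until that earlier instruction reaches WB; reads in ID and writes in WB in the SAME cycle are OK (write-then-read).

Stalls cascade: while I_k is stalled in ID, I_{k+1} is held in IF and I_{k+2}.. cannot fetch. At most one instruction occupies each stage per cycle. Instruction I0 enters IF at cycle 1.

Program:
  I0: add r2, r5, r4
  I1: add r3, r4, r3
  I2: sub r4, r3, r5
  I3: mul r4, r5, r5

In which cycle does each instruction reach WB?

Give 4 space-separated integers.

Answer: 5 6 9 10

Derivation:
I0 add r2 <- r5,r4: IF@1 ID@2 stall=0 (-) EX@3 MEM@4 WB@5
I1 add r3 <- r4,r3: IF@2 ID@3 stall=0 (-) EX@4 MEM@5 WB@6
I2 sub r4 <- r3,r5: IF@3 ID@4 stall=2 (RAW on I1.r3 (WB@6)) EX@7 MEM@8 WB@9
I3 mul r4 <- r5,r5: IF@4 ID@7 stall=0 (-) EX@8 MEM@9 WB@10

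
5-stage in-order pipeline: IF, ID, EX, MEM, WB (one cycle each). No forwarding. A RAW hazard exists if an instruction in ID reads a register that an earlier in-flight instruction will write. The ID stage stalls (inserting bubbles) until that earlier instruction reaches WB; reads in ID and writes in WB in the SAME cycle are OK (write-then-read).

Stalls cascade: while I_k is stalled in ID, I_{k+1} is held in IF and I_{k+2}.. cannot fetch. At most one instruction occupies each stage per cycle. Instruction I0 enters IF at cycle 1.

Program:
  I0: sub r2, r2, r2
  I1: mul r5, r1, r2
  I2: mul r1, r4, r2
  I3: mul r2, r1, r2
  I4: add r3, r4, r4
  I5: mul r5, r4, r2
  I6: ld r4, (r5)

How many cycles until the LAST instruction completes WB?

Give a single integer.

Answer: 18

Derivation:
I0 sub r2 <- r2,r2: IF@1 ID@2 stall=0 (-) EX@3 MEM@4 WB@5
I1 mul r5 <- r1,r2: IF@2 ID@3 stall=2 (RAW on I0.r2 (WB@5)) EX@6 MEM@7 WB@8
I2 mul r1 <- r4,r2: IF@3 ID@6 stall=0 (-) EX@7 MEM@8 WB@9
I3 mul r2 <- r1,r2: IF@6 ID@7 stall=2 (RAW on I2.r1 (WB@9)) EX@10 MEM@11 WB@12
I4 add r3 <- r4,r4: IF@7 ID@10 stall=0 (-) EX@11 MEM@12 WB@13
I5 mul r5 <- r4,r2: IF@10 ID@11 stall=1 (RAW on I3.r2 (WB@12)) EX@13 MEM@14 WB@15
I6 ld r4 <- r5: IF@11 ID@13 stall=2 (RAW on I5.r5 (WB@15)) EX@16 MEM@17 WB@18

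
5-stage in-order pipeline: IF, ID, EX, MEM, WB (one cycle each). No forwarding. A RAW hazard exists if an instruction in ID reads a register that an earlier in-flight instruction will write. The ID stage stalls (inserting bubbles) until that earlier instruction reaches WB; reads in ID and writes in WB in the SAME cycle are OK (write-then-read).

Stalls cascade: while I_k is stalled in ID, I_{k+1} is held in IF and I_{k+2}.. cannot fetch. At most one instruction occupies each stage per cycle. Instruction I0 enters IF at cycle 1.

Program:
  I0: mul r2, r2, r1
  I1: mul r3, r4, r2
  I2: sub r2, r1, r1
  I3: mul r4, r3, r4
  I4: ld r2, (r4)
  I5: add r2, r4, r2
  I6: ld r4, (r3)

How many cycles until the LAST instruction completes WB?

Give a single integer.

I0 mul r2 <- r2,r1: IF@1 ID@2 stall=0 (-) EX@3 MEM@4 WB@5
I1 mul r3 <- r4,r2: IF@2 ID@3 stall=2 (RAW on I0.r2 (WB@5)) EX@6 MEM@7 WB@8
I2 sub r2 <- r1,r1: IF@3 ID@6 stall=0 (-) EX@7 MEM@8 WB@9
I3 mul r4 <- r3,r4: IF@6 ID@7 stall=1 (RAW on I1.r3 (WB@8)) EX@9 MEM@10 WB@11
I4 ld r2 <- r4: IF@7 ID@9 stall=2 (RAW on I3.r4 (WB@11)) EX@12 MEM@13 WB@14
I5 add r2 <- r4,r2: IF@9 ID@12 stall=2 (RAW on I4.r2 (WB@14)) EX@15 MEM@16 WB@17
I6 ld r4 <- r3: IF@12 ID@15 stall=0 (-) EX@16 MEM@17 WB@18

Answer: 18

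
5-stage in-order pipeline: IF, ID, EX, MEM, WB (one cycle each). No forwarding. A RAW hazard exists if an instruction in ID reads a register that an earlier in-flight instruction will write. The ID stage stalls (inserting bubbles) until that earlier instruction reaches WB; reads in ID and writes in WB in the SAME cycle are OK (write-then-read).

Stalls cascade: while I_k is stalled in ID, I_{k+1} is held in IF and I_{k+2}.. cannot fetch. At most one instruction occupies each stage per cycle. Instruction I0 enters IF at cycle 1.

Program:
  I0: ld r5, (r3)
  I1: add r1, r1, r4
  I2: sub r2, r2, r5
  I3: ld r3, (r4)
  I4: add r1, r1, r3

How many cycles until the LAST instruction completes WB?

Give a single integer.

Answer: 12

Derivation:
I0 ld r5 <- r3: IF@1 ID@2 stall=0 (-) EX@3 MEM@4 WB@5
I1 add r1 <- r1,r4: IF@2 ID@3 stall=0 (-) EX@4 MEM@5 WB@6
I2 sub r2 <- r2,r5: IF@3 ID@4 stall=1 (RAW on I0.r5 (WB@5)) EX@6 MEM@7 WB@8
I3 ld r3 <- r4: IF@4 ID@6 stall=0 (-) EX@7 MEM@8 WB@9
I4 add r1 <- r1,r3: IF@6 ID@7 stall=2 (RAW on I3.r3 (WB@9)) EX@10 MEM@11 WB@12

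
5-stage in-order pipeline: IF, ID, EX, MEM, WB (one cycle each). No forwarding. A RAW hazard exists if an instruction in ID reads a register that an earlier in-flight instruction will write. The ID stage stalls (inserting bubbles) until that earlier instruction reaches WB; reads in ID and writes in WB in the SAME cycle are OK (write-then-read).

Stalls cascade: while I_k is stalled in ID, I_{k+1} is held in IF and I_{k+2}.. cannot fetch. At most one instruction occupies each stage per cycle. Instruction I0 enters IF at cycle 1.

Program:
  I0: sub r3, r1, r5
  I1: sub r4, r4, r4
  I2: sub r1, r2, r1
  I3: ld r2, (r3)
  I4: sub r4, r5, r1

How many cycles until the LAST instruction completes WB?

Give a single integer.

Answer: 10

Derivation:
I0 sub r3 <- r1,r5: IF@1 ID@2 stall=0 (-) EX@3 MEM@4 WB@5
I1 sub r4 <- r4,r4: IF@2 ID@3 stall=0 (-) EX@4 MEM@5 WB@6
I2 sub r1 <- r2,r1: IF@3 ID@4 stall=0 (-) EX@5 MEM@6 WB@7
I3 ld r2 <- r3: IF@4 ID@5 stall=0 (-) EX@6 MEM@7 WB@8
I4 sub r4 <- r5,r1: IF@5 ID@6 stall=1 (RAW on I2.r1 (WB@7)) EX@8 MEM@9 WB@10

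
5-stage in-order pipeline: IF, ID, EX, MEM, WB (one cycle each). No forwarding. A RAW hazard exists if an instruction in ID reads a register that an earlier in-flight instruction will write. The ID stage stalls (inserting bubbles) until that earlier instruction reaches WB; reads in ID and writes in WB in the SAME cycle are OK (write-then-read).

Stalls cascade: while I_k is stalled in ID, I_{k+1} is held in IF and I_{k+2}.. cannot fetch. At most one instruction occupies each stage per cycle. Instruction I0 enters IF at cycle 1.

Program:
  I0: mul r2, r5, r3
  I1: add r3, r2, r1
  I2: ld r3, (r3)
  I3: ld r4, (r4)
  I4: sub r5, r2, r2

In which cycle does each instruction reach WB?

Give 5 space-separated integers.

I0 mul r2 <- r5,r3: IF@1 ID@2 stall=0 (-) EX@3 MEM@4 WB@5
I1 add r3 <- r2,r1: IF@2 ID@3 stall=2 (RAW on I0.r2 (WB@5)) EX@6 MEM@7 WB@8
I2 ld r3 <- r3: IF@3 ID@6 stall=2 (RAW on I1.r3 (WB@8)) EX@9 MEM@10 WB@11
I3 ld r4 <- r4: IF@6 ID@9 stall=0 (-) EX@10 MEM@11 WB@12
I4 sub r5 <- r2,r2: IF@9 ID@10 stall=0 (-) EX@11 MEM@12 WB@13

Answer: 5 8 11 12 13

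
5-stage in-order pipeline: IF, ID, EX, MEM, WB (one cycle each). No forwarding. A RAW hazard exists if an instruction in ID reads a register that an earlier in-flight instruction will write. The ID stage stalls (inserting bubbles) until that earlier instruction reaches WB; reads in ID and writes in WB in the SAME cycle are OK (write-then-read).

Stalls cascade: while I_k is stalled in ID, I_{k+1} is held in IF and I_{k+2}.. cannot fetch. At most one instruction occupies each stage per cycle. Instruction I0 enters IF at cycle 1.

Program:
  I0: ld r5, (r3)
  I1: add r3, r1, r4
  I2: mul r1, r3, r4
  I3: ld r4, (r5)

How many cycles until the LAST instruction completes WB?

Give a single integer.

I0 ld r5 <- r3: IF@1 ID@2 stall=0 (-) EX@3 MEM@4 WB@5
I1 add r3 <- r1,r4: IF@2 ID@3 stall=0 (-) EX@4 MEM@5 WB@6
I2 mul r1 <- r3,r4: IF@3 ID@4 stall=2 (RAW on I1.r3 (WB@6)) EX@7 MEM@8 WB@9
I3 ld r4 <- r5: IF@4 ID@7 stall=0 (-) EX@8 MEM@9 WB@10

Answer: 10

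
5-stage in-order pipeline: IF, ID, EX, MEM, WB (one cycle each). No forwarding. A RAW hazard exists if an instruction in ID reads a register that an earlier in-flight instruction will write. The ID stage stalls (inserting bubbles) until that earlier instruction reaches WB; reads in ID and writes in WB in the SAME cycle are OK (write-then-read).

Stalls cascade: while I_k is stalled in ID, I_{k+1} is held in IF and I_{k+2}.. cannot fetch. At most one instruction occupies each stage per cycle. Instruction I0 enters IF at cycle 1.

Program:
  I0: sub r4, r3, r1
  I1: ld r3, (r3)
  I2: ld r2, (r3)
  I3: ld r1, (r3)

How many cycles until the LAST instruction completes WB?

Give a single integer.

Answer: 10

Derivation:
I0 sub r4 <- r3,r1: IF@1 ID@2 stall=0 (-) EX@3 MEM@4 WB@5
I1 ld r3 <- r3: IF@2 ID@3 stall=0 (-) EX@4 MEM@5 WB@6
I2 ld r2 <- r3: IF@3 ID@4 stall=2 (RAW on I1.r3 (WB@6)) EX@7 MEM@8 WB@9
I3 ld r1 <- r3: IF@4 ID@7 stall=0 (-) EX@8 MEM@9 WB@10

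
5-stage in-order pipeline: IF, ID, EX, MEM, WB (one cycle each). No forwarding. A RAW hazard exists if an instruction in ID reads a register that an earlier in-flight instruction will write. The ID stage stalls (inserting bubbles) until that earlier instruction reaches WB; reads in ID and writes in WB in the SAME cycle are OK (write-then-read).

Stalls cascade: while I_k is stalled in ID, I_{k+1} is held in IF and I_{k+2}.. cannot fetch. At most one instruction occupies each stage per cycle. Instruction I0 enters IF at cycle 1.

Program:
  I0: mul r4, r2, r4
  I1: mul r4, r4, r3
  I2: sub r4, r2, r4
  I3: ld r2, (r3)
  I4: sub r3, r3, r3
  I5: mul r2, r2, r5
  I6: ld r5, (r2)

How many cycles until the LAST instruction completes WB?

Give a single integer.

Answer: 18

Derivation:
I0 mul r4 <- r2,r4: IF@1 ID@2 stall=0 (-) EX@3 MEM@4 WB@5
I1 mul r4 <- r4,r3: IF@2 ID@3 stall=2 (RAW on I0.r4 (WB@5)) EX@6 MEM@7 WB@8
I2 sub r4 <- r2,r4: IF@3 ID@6 stall=2 (RAW on I1.r4 (WB@8)) EX@9 MEM@10 WB@11
I3 ld r2 <- r3: IF@6 ID@9 stall=0 (-) EX@10 MEM@11 WB@12
I4 sub r3 <- r3,r3: IF@9 ID@10 stall=0 (-) EX@11 MEM@12 WB@13
I5 mul r2 <- r2,r5: IF@10 ID@11 stall=1 (RAW on I3.r2 (WB@12)) EX@13 MEM@14 WB@15
I6 ld r5 <- r2: IF@11 ID@13 stall=2 (RAW on I5.r2 (WB@15)) EX@16 MEM@17 WB@18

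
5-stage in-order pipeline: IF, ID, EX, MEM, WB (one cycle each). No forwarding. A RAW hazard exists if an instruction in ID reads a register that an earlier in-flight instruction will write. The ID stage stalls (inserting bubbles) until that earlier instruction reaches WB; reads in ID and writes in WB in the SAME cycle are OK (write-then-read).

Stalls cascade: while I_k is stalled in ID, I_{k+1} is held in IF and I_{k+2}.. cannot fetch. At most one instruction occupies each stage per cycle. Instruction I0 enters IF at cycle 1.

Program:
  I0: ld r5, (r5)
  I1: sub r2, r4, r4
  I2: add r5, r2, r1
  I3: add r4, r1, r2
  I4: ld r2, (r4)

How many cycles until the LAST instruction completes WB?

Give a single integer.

Answer: 13

Derivation:
I0 ld r5 <- r5: IF@1 ID@2 stall=0 (-) EX@3 MEM@4 WB@5
I1 sub r2 <- r4,r4: IF@2 ID@3 stall=0 (-) EX@4 MEM@5 WB@6
I2 add r5 <- r2,r1: IF@3 ID@4 stall=2 (RAW on I1.r2 (WB@6)) EX@7 MEM@8 WB@9
I3 add r4 <- r1,r2: IF@4 ID@7 stall=0 (-) EX@8 MEM@9 WB@10
I4 ld r2 <- r4: IF@7 ID@8 stall=2 (RAW on I3.r4 (WB@10)) EX@11 MEM@12 WB@13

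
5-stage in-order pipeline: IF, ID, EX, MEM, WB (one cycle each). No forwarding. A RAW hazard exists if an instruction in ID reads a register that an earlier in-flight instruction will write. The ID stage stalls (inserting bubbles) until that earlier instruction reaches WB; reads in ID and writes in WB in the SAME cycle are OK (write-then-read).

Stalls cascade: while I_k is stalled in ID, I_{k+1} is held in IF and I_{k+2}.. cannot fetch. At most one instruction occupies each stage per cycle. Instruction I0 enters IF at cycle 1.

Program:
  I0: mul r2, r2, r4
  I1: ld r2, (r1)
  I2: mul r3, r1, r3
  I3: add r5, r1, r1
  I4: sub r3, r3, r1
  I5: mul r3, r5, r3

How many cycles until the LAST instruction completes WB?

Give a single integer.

I0 mul r2 <- r2,r4: IF@1 ID@2 stall=0 (-) EX@3 MEM@4 WB@5
I1 ld r2 <- r1: IF@2 ID@3 stall=0 (-) EX@4 MEM@5 WB@6
I2 mul r3 <- r1,r3: IF@3 ID@4 stall=0 (-) EX@5 MEM@6 WB@7
I3 add r5 <- r1,r1: IF@4 ID@5 stall=0 (-) EX@6 MEM@7 WB@8
I4 sub r3 <- r3,r1: IF@5 ID@6 stall=1 (RAW on I2.r3 (WB@7)) EX@8 MEM@9 WB@10
I5 mul r3 <- r5,r3: IF@6 ID@8 stall=2 (RAW on I4.r3 (WB@10)) EX@11 MEM@12 WB@13

Answer: 13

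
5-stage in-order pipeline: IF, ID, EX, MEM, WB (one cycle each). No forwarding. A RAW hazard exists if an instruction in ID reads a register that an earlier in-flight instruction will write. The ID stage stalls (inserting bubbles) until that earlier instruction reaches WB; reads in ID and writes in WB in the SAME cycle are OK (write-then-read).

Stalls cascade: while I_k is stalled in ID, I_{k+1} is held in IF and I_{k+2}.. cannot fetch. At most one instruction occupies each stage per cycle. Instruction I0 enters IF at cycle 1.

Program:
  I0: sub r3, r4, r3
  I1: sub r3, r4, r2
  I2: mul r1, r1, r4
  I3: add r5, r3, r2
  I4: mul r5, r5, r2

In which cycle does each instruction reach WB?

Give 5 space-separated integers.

I0 sub r3 <- r4,r3: IF@1 ID@2 stall=0 (-) EX@3 MEM@4 WB@5
I1 sub r3 <- r4,r2: IF@2 ID@3 stall=0 (-) EX@4 MEM@5 WB@6
I2 mul r1 <- r1,r4: IF@3 ID@4 stall=0 (-) EX@5 MEM@6 WB@7
I3 add r5 <- r3,r2: IF@4 ID@5 stall=1 (RAW on I1.r3 (WB@6)) EX@7 MEM@8 WB@9
I4 mul r5 <- r5,r2: IF@5 ID@7 stall=2 (RAW on I3.r5 (WB@9)) EX@10 MEM@11 WB@12

Answer: 5 6 7 9 12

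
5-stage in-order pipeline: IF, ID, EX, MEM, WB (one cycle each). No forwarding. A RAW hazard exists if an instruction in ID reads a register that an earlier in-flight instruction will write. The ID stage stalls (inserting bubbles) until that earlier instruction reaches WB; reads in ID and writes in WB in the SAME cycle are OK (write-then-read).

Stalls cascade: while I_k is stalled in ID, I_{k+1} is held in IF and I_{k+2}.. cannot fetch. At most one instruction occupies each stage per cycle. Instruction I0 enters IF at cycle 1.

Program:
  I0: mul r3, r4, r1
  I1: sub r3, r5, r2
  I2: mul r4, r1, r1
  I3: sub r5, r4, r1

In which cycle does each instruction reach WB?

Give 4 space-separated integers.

I0 mul r3 <- r4,r1: IF@1 ID@2 stall=0 (-) EX@3 MEM@4 WB@5
I1 sub r3 <- r5,r2: IF@2 ID@3 stall=0 (-) EX@4 MEM@5 WB@6
I2 mul r4 <- r1,r1: IF@3 ID@4 stall=0 (-) EX@5 MEM@6 WB@7
I3 sub r5 <- r4,r1: IF@4 ID@5 stall=2 (RAW on I2.r4 (WB@7)) EX@8 MEM@9 WB@10

Answer: 5 6 7 10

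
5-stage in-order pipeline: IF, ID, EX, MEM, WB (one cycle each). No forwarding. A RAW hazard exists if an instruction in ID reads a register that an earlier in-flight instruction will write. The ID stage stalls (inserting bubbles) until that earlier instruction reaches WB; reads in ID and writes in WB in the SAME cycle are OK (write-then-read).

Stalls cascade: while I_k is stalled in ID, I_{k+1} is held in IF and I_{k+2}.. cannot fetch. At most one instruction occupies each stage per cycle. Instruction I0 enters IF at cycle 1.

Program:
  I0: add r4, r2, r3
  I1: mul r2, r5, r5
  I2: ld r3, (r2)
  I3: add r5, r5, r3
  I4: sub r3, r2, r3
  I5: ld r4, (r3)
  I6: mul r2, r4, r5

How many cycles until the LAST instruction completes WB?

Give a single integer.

I0 add r4 <- r2,r3: IF@1 ID@2 stall=0 (-) EX@3 MEM@4 WB@5
I1 mul r2 <- r5,r5: IF@2 ID@3 stall=0 (-) EX@4 MEM@5 WB@6
I2 ld r3 <- r2: IF@3 ID@4 stall=2 (RAW on I1.r2 (WB@6)) EX@7 MEM@8 WB@9
I3 add r5 <- r5,r3: IF@4 ID@7 stall=2 (RAW on I2.r3 (WB@9)) EX@10 MEM@11 WB@12
I4 sub r3 <- r2,r3: IF@7 ID@10 stall=0 (-) EX@11 MEM@12 WB@13
I5 ld r4 <- r3: IF@10 ID@11 stall=2 (RAW on I4.r3 (WB@13)) EX@14 MEM@15 WB@16
I6 mul r2 <- r4,r5: IF@11 ID@14 stall=2 (RAW on I5.r4 (WB@16)) EX@17 MEM@18 WB@19

Answer: 19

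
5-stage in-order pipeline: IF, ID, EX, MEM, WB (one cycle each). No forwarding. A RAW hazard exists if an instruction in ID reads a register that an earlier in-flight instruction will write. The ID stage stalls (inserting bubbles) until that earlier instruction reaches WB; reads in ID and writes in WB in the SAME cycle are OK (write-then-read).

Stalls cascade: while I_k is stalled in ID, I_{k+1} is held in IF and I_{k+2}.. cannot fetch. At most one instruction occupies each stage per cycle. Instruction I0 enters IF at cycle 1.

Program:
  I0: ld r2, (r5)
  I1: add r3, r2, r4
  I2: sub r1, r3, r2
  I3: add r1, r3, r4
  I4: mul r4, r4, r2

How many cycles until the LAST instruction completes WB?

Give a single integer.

Answer: 13

Derivation:
I0 ld r2 <- r5: IF@1 ID@2 stall=0 (-) EX@3 MEM@4 WB@5
I1 add r3 <- r2,r4: IF@2 ID@3 stall=2 (RAW on I0.r2 (WB@5)) EX@6 MEM@7 WB@8
I2 sub r1 <- r3,r2: IF@3 ID@6 stall=2 (RAW on I1.r3 (WB@8)) EX@9 MEM@10 WB@11
I3 add r1 <- r3,r4: IF@6 ID@9 stall=0 (-) EX@10 MEM@11 WB@12
I4 mul r4 <- r4,r2: IF@9 ID@10 stall=0 (-) EX@11 MEM@12 WB@13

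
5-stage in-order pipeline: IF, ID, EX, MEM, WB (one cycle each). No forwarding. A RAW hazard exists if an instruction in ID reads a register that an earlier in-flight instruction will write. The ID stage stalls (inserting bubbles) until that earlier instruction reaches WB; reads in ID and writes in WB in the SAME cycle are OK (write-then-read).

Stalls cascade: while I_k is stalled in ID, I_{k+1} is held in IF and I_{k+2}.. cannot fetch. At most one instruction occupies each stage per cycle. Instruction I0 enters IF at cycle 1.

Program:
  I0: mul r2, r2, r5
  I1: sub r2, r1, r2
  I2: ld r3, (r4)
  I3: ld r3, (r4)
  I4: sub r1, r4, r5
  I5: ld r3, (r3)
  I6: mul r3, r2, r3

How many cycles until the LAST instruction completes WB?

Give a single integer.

I0 mul r2 <- r2,r5: IF@1 ID@2 stall=0 (-) EX@3 MEM@4 WB@5
I1 sub r2 <- r1,r2: IF@2 ID@3 stall=2 (RAW on I0.r2 (WB@5)) EX@6 MEM@7 WB@8
I2 ld r3 <- r4: IF@3 ID@6 stall=0 (-) EX@7 MEM@8 WB@9
I3 ld r3 <- r4: IF@6 ID@7 stall=0 (-) EX@8 MEM@9 WB@10
I4 sub r1 <- r4,r5: IF@7 ID@8 stall=0 (-) EX@9 MEM@10 WB@11
I5 ld r3 <- r3: IF@8 ID@9 stall=1 (RAW on I3.r3 (WB@10)) EX@11 MEM@12 WB@13
I6 mul r3 <- r2,r3: IF@9 ID@11 stall=2 (RAW on I5.r3 (WB@13)) EX@14 MEM@15 WB@16

Answer: 16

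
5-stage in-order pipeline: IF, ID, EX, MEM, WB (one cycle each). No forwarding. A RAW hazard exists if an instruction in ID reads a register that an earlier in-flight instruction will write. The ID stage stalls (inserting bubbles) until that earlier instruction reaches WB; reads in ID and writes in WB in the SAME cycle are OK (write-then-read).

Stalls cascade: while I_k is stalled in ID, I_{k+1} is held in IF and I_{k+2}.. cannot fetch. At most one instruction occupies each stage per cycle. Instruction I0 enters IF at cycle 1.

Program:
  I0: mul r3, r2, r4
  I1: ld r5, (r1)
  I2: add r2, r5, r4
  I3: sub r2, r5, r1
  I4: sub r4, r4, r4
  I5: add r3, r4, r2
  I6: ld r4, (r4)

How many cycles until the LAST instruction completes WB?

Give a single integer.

Answer: 15

Derivation:
I0 mul r3 <- r2,r4: IF@1 ID@2 stall=0 (-) EX@3 MEM@4 WB@5
I1 ld r5 <- r1: IF@2 ID@3 stall=0 (-) EX@4 MEM@5 WB@6
I2 add r2 <- r5,r4: IF@3 ID@4 stall=2 (RAW on I1.r5 (WB@6)) EX@7 MEM@8 WB@9
I3 sub r2 <- r5,r1: IF@4 ID@7 stall=0 (-) EX@8 MEM@9 WB@10
I4 sub r4 <- r4,r4: IF@7 ID@8 stall=0 (-) EX@9 MEM@10 WB@11
I5 add r3 <- r4,r2: IF@8 ID@9 stall=2 (RAW on I4.r4 (WB@11)) EX@12 MEM@13 WB@14
I6 ld r4 <- r4: IF@9 ID@12 stall=0 (-) EX@13 MEM@14 WB@15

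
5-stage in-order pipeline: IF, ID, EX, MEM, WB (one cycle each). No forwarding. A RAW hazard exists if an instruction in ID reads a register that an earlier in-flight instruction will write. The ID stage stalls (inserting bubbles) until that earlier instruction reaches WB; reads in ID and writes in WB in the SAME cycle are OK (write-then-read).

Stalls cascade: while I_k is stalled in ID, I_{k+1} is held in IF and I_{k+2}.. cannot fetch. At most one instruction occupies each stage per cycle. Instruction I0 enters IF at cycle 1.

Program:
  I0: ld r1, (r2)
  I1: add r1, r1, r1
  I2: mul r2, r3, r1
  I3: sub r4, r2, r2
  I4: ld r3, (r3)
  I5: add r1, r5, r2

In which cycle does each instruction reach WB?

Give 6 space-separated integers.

I0 ld r1 <- r2: IF@1 ID@2 stall=0 (-) EX@3 MEM@4 WB@5
I1 add r1 <- r1,r1: IF@2 ID@3 stall=2 (RAW on I0.r1 (WB@5)) EX@6 MEM@7 WB@8
I2 mul r2 <- r3,r1: IF@3 ID@6 stall=2 (RAW on I1.r1 (WB@8)) EX@9 MEM@10 WB@11
I3 sub r4 <- r2,r2: IF@6 ID@9 stall=2 (RAW on I2.r2 (WB@11)) EX@12 MEM@13 WB@14
I4 ld r3 <- r3: IF@9 ID@12 stall=0 (-) EX@13 MEM@14 WB@15
I5 add r1 <- r5,r2: IF@12 ID@13 stall=0 (-) EX@14 MEM@15 WB@16

Answer: 5 8 11 14 15 16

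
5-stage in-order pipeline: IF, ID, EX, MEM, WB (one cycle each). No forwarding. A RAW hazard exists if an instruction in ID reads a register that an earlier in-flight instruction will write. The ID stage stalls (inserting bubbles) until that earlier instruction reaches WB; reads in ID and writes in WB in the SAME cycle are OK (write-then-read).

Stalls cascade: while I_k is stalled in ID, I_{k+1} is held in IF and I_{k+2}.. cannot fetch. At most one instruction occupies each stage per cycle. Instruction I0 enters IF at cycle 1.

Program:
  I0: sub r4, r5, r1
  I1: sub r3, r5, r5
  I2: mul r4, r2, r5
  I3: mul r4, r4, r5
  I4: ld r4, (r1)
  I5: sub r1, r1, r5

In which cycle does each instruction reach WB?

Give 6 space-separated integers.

I0 sub r4 <- r5,r1: IF@1 ID@2 stall=0 (-) EX@3 MEM@4 WB@5
I1 sub r3 <- r5,r5: IF@2 ID@3 stall=0 (-) EX@4 MEM@5 WB@6
I2 mul r4 <- r2,r5: IF@3 ID@4 stall=0 (-) EX@5 MEM@6 WB@7
I3 mul r4 <- r4,r5: IF@4 ID@5 stall=2 (RAW on I2.r4 (WB@7)) EX@8 MEM@9 WB@10
I4 ld r4 <- r1: IF@5 ID@8 stall=0 (-) EX@9 MEM@10 WB@11
I5 sub r1 <- r1,r5: IF@8 ID@9 stall=0 (-) EX@10 MEM@11 WB@12

Answer: 5 6 7 10 11 12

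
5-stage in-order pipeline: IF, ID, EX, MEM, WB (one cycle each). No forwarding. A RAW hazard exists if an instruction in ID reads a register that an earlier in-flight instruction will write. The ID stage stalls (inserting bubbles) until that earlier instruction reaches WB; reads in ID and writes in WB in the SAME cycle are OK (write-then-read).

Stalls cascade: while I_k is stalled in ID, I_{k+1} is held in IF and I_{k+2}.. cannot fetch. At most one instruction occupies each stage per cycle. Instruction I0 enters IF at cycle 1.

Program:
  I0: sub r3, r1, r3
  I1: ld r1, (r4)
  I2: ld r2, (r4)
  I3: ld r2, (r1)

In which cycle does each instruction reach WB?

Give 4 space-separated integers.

I0 sub r3 <- r1,r3: IF@1 ID@2 stall=0 (-) EX@3 MEM@4 WB@5
I1 ld r1 <- r4: IF@2 ID@3 stall=0 (-) EX@4 MEM@5 WB@6
I2 ld r2 <- r4: IF@3 ID@4 stall=0 (-) EX@5 MEM@6 WB@7
I3 ld r2 <- r1: IF@4 ID@5 stall=1 (RAW on I1.r1 (WB@6)) EX@7 MEM@8 WB@9

Answer: 5 6 7 9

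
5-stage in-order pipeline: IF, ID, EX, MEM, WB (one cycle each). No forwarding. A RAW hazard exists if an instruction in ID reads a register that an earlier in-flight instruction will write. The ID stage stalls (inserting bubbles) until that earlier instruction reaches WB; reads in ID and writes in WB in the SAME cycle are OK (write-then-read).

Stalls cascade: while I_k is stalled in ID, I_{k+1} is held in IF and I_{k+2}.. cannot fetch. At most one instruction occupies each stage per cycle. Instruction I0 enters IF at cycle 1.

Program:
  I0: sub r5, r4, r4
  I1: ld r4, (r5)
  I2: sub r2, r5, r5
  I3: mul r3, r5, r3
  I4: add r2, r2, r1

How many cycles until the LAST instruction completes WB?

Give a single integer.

Answer: 12

Derivation:
I0 sub r5 <- r4,r4: IF@1 ID@2 stall=0 (-) EX@3 MEM@4 WB@5
I1 ld r4 <- r5: IF@2 ID@3 stall=2 (RAW on I0.r5 (WB@5)) EX@6 MEM@7 WB@8
I2 sub r2 <- r5,r5: IF@3 ID@6 stall=0 (-) EX@7 MEM@8 WB@9
I3 mul r3 <- r5,r3: IF@6 ID@7 stall=0 (-) EX@8 MEM@9 WB@10
I4 add r2 <- r2,r1: IF@7 ID@8 stall=1 (RAW on I2.r2 (WB@9)) EX@10 MEM@11 WB@12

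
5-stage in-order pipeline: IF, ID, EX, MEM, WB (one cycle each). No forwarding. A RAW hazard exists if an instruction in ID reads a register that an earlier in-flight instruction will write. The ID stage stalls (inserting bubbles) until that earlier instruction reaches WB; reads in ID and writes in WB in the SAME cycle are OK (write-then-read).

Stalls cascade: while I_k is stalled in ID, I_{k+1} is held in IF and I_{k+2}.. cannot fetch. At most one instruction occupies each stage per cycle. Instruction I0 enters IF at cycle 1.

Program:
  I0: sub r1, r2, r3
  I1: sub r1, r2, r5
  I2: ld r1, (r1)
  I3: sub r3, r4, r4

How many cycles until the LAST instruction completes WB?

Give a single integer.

I0 sub r1 <- r2,r3: IF@1 ID@2 stall=0 (-) EX@3 MEM@4 WB@5
I1 sub r1 <- r2,r5: IF@2 ID@3 stall=0 (-) EX@4 MEM@5 WB@6
I2 ld r1 <- r1: IF@3 ID@4 stall=2 (RAW on I1.r1 (WB@6)) EX@7 MEM@8 WB@9
I3 sub r3 <- r4,r4: IF@4 ID@7 stall=0 (-) EX@8 MEM@9 WB@10

Answer: 10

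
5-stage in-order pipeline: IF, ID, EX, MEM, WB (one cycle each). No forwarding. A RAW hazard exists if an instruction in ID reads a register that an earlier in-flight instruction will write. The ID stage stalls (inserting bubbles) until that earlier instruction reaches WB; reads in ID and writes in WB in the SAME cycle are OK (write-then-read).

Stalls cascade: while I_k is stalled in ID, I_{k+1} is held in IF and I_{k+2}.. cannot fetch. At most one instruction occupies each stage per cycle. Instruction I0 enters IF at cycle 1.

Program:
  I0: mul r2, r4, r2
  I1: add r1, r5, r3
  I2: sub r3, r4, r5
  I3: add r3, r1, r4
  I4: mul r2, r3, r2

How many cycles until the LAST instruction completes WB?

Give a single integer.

Answer: 12

Derivation:
I0 mul r2 <- r4,r2: IF@1 ID@2 stall=0 (-) EX@3 MEM@4 WB@5
I1 add r1 <- r5,r3: IF@2 ID@3 stall=0 (-) EX@4 MEM@5 WB@6
I2 sub r3 <- r4,r5: IF@3 ID@4 stall=0 (-) EX@5 MEM@6 WB@7
I3 add r3 <- r1,r4: IF@4 ID@5 stall=1 (RAW on I1.r1 (WB@6)) EX@7 MEM@8 WB@9
I4 mul r2 <- r3,r2: IF@5 ID@7 stall=2 (RAW on I3.r3 (WB@9)) EX@10 MEM@11 WB@12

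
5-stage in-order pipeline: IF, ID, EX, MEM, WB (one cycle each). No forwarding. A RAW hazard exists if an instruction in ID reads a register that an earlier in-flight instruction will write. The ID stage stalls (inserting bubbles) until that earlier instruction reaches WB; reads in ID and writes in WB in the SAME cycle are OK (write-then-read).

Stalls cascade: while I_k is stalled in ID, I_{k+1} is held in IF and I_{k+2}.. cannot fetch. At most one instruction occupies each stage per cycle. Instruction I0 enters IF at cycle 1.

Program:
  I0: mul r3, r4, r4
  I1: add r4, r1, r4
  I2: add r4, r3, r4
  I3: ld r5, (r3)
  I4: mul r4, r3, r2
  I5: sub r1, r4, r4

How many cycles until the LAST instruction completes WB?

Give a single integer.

Answer: 14

Derivation:
I0 mul r3 <- r4,r4: IF@1 ID@2 stall=0 (-) EX@3 MEM@4 WB@5
I1 add r4 <- r1,r4: IF@2 ID@3 stall=0 (-) EX@4 MEM@5 WB@6
I2 add r4 <- r3,r4: IF@3 ID@4 stall=2 (RAW on I1.r4 (WB@6)) EX@7 MEM@8 WB@9
I3 ld r5 <- r3: IF@4 ID@7 stall=0 (-) EX@8 MEM@9 WB@10
I4 mul r4 <- r3,r2: IF@7 ID@8 stall=0 (-) EX@9 MEM@10 WB@11
I5 sub r1 <- r4,r4: IF@8 ID@9 stall=2 (RAW on I4.r4 (WB@11)) EX@12 MEM@13 WB@14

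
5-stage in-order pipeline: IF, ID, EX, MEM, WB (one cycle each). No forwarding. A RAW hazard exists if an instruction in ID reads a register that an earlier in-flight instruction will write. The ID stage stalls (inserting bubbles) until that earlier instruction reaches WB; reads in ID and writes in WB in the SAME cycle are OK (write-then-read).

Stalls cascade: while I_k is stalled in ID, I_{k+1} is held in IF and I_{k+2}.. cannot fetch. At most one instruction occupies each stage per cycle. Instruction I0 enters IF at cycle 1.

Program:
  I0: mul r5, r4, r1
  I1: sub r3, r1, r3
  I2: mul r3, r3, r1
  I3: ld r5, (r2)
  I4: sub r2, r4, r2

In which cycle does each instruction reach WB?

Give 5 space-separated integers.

Answer: 5 6 9 10 11

Derivation:
I0 mul r5 <- r4,r1: IF@1 ID@2 stall=0 (-) EX@3 MEM@4 WB@5
I1 sub r3 <- r1,r3: IF@2 ID@3 stall=0 (-) EX@4 MEM@5 WB@6
I2 mul r3 <- r3,r1: IF@3 ID@4 stall=2 (RAW on I1.r3 (WB@6)) EX@7 MEM@8 WB@9
I3 ld r5 <- r2: IF@4 ID@7 stall=0 (-) EX@8 MEM@9 WB@10
I4 sub r2 <- r4,r2: IF@7 ID@8 stall=0 (-) EX@9 MEM@10 WB@11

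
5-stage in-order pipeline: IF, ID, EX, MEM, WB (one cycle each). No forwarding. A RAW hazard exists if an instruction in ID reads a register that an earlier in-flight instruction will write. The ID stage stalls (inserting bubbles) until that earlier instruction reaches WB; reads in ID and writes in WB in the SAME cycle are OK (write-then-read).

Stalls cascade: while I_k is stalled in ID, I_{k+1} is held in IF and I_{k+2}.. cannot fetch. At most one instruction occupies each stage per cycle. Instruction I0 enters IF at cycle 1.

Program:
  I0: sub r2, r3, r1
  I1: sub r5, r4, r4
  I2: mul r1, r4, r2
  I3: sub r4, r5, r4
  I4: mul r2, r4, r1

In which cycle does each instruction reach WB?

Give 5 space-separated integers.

Answer: 5 6 8 9 12

Derivation:
I0 sub r2 <- r3,r1: IF@1 ID@2 stall=0 (-) EX@3 MEM@4 WB@5
I1 sub r5 <- r4,r4: IF@2 ID@3 stall=0 (-) EX@4 MEM@5 WB@6
I2 mul r1 <- r4,r2: IF@3 ID@4 stall=1 (RAW on I0.r2 (WB@5)) EX@6 MEM@7 WB@8
I3 sub r4 <- r5,r4: IF@4 ID@6 stall=0 (-) EX@7 MEM@8 WB@9
I4 mul r2 <- r4,r1: IF@6 ID@7 stall=2 (RAW on I3.r4 (WB@9)) EX@10 MEM@11 WB@12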